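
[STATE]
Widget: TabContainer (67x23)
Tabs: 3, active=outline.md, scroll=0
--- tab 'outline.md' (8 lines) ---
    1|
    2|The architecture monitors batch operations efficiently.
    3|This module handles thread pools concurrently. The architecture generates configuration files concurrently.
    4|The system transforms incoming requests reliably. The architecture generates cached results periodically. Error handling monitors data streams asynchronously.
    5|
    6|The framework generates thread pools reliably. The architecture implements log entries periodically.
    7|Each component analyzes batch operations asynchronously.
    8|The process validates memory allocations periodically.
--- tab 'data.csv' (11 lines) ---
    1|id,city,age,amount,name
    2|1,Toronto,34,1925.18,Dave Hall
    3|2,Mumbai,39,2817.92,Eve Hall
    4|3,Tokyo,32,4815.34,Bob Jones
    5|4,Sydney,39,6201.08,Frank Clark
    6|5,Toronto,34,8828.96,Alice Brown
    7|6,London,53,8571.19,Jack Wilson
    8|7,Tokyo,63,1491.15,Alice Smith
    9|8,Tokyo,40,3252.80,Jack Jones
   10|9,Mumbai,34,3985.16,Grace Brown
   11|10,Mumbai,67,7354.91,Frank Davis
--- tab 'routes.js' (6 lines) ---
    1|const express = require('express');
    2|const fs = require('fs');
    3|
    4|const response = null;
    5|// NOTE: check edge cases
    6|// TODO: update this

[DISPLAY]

[outline.md]│ data.csv │ routes.js                                 
───────────────────────────────────────────────────────────────────
                                                                   
The architecture monitors batch operations efficiently.            
This module handles thread pools concurrently. The architecture gen
The system transforms incoming requests reliably. The architecture 
                                                                   
The framework generates thread pools reliably. The architecture imp
Each component analyzes batch operations asynchronously.           
The process validates memory allocations periodically.             
                                                                   
                                                                   
                                                                   
                                                                   
                                                                   
                                                                   
                                                                   
                                                                   
                                                                   
                                                                   
                                                                   
                                                                   
                                                                   


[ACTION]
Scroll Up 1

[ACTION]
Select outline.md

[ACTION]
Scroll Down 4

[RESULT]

[outline.md]│ data.csv │ routes.js                                 
───────────────────────────────────────────────────────────────────
                                                                   
The framework generates thread pools reliably. The architecture imp
Each component analyzes batch operations asynchronously.           
The process validates memory allocations periodically.             
                                                                   
                                                                   
                                                                   
                                                                   
                                                                   
                                                                   
                                                                   
                                                                   
                                                                   
                                                                   
                                                                   
                                                                   
                                                                   
                                                                   
                                                                   
                                                                   
                                                                   


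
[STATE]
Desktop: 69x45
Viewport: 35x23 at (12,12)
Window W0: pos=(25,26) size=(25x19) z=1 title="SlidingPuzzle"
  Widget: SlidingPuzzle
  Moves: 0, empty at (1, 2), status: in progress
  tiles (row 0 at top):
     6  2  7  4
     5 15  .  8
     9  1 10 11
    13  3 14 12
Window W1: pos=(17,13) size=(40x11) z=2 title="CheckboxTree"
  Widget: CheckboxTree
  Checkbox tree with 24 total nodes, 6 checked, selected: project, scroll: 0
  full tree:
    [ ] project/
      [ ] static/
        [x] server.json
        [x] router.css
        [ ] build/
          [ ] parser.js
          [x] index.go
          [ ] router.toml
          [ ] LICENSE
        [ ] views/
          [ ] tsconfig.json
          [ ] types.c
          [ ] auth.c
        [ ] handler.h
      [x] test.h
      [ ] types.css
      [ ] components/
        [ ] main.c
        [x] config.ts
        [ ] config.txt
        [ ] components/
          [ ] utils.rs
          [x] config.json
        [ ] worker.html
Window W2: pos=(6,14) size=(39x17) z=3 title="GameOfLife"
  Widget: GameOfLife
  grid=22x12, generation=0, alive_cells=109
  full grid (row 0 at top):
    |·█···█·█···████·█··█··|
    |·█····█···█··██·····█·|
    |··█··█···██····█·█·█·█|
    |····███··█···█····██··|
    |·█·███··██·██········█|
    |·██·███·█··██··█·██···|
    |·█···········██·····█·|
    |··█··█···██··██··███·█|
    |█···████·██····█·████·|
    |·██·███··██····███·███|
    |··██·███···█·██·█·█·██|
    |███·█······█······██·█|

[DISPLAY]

                                   
     ┏━━━━━━━━━━━━━━━━━━━━━━━━━━━━━
━━━━━━━━━━━━━━━━━━━━━━━━━━━━━━━━┓  
OfLife                          ┃──
────────────────────────────────┨  
0                               ┃  
█·█···████·█··█··               ┃  
·█···█··██·····█·               ┃  
█···██····█·█·█·█               ┃  
██··█···█····██··               ┃  
█··██·██········█               ┃  
██·█··██··█·██···               ┃━━
········██·····█·               ┃  
█···██··██··███·█               ┃  
███·██····█·████·               ┃━━
██··██····███·███               ┃  
███···█·██·█·█·██               ┃──
······█······██·█               ┃─┐
━━━━━━━━━━━━━━━━━━━━━━━━━━━━━━━━┛ │
             ┃├────┼────┼────┼────┤
             ┃│  5 │ 15 │    │  8 │
             ┃├────┼────┼────┼────┤
             ┃│  9 │  1 │ 10 │ 11 │


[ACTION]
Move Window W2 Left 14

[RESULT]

                                   
     ┏━━━━━━━━━━━━━━━━━━━━━━━━━━━━━
━━━━━━━━━━━━━━━━━━━━━━━━━━┓        
                          ┃────────
──────────────────────────┨        
                          ┃        
████·█··█··               ┃        
··██·····█·               ┃        
····█·█·█·█               ┃        
··█····██··               ┃        
██········█               ┃        
██··█·██···               ┃━━━━━━━━
··██·····█·               ┃        
··██··███·█               ┃        
····█·████·               ┃━━━━━━━━
····███·███               ┃e       
█·██·█·█·██               ┃────────
█······██·█               ┃──┬────┐
━━━━━━━━━━━━━━━━━━━━━━━━━━┛7 │  4 │
             ┃├────┼────┼────┼────┤
             ┃│  5 │ 15 │    │  8 │
             ┃├────┼────┼────┼────┤
             ┃│  9 │  1 │ 10 │ 11 │


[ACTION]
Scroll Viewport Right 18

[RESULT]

                                   
━━━━━━━━━━━━━━━━━━━━━━━━━━┓        
━━━━━━━━┓                 ┃        
        ┃─────────────────┨        
────────┨                 ┃        
        ┃                 ┃        
        ┃                 ┃        
        ┃                 ┃        
        ┃                 ┃        
        ┃                 ┃        
        ┃                 ┃        
        ┃━━━━━━━━━━━━━━━━━┛        
        ┃                          
        ┃                          
        ┃━━━━━━━━━━┓               
        ┃e         ┃               
        ┃──────────┨               
        ┃──┬────┐  ┃               
━━━━━━━━┛7 │  4 │  ┃               
─┼────┼────┼────┤  ┃               
 │ 15 │    │  8 │  ┃               
─┼────┼────┼────┤  ┃               
 │  1 │ 10 │ 11 │  ┃               


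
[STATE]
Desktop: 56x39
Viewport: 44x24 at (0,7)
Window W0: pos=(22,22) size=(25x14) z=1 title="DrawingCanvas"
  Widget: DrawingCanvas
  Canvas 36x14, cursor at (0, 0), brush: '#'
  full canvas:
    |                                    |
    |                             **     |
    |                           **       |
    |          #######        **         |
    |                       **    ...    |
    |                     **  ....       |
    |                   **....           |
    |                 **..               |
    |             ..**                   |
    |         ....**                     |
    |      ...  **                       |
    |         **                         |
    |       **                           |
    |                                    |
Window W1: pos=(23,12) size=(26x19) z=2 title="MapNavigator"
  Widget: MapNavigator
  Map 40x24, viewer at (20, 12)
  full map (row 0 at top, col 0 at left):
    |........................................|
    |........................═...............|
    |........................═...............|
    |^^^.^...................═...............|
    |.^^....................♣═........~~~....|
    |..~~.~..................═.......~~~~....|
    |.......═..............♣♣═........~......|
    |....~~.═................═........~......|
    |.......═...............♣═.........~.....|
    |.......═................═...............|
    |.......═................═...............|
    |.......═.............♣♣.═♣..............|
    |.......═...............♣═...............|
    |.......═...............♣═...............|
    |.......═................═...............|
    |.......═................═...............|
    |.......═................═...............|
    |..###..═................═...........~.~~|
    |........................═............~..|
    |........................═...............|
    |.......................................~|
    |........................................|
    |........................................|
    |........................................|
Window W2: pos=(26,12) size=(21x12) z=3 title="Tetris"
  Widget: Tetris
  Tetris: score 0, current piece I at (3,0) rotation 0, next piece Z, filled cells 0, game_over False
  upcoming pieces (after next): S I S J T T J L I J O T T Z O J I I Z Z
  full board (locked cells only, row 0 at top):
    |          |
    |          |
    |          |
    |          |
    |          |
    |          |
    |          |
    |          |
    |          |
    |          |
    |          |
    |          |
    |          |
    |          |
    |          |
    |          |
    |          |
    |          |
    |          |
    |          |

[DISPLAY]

                                            
                                            
                                            
                                            
                                            
                       ┏━━┏━━━━━━━━━━━━━━━━━
                       ┃ M┃ Tetris          
                       ┠──┠─────────────────
                       ┃..┃          │Next: 
                       ┃..┃          │▓▓    
                       ┃..┃          │ ▓▓   
                       ┃..┃          │      
                       ┃..┃          │      
                       ┃..┃          │      
                       ┃..┃          │Score:
                      ┏┃..┃          │0     
                      ┃┃..┗━━━━━━━━━━━━━━━━━
                      ┠┃................═...
                      ┃┃................═...
                      ┃┃................═...
                      ┃┃................═...
                      ┃┃................═...
                      ┃┃................═...
                      ┃┗━━━━━━━━━━━━━━━━━━━━


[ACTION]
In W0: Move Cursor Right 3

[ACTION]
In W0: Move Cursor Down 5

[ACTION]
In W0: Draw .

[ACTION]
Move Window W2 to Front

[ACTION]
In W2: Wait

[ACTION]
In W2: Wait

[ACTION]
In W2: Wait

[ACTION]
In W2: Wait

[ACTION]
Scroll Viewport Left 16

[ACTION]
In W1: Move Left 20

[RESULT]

                                            
                                            
                                            
                                            
                                            
                       ┏━━┏━━━━━━━━━━━━━━━━━
                       ┃ M┃ Tetris          
                       ┠──┠─────────────────
                       ┃  ┃          │Next: 
                       ┃  ┃          │▓▓    
                       ┃  ┃          │ ▓▓   
                       ┃  ┃          │      
                       ┃  ┃          │      
                       ┃  ┃          │      
                       ┃  ┃          │Score:
                      ┏┃  ┃          │0     
                      ┃┃  ┗━━━━━━━━━━━━━━━━━
                      ┠┃            .......═
                      ┃┃            .......═
                      ┃┃            .......═
                      ┃┃            ..###..═
                      ┃┃            ........
                      ┃┃            ........
                      ┃┗━━━━━━━━━━━━━━━━━━━━


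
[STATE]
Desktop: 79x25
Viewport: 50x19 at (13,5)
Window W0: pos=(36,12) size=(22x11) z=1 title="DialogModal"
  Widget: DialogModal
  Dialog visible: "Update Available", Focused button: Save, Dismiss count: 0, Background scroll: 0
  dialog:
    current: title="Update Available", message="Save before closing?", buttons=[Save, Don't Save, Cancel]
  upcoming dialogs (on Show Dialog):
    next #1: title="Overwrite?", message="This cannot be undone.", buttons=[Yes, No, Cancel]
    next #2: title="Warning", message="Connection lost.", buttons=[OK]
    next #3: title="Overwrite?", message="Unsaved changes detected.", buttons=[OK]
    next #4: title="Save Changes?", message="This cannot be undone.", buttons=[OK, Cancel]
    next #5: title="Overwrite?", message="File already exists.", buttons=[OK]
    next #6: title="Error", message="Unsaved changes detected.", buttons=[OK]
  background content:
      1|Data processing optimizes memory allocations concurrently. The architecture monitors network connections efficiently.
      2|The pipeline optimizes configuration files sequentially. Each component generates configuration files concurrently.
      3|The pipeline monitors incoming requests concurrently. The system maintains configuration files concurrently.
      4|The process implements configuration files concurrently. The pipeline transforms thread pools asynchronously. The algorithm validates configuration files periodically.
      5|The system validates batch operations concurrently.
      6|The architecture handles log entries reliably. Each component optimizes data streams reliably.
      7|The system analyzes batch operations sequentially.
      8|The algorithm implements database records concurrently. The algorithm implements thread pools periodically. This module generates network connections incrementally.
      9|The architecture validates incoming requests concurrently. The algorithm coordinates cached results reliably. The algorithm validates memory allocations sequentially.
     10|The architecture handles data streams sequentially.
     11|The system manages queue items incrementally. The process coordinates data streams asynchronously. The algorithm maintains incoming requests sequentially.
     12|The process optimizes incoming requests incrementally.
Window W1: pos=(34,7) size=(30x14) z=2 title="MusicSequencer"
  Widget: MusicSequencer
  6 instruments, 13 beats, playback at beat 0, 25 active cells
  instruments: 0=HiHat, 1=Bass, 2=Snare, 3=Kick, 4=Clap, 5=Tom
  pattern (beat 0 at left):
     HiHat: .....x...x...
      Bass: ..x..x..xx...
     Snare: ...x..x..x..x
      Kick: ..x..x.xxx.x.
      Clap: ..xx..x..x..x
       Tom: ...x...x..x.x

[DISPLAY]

                                                  
                                                  
                     ┏━━━━━━━━━━━━━━━━━━━━━━━━━━━━
                     ┃ MusicSequencer             
                     ┠────────────────────────────
                     ┃      ▼123456789012         
                     ┃ HiHat·····█···█···         
                     ┃  Bass··█··█··██···         
                     ┃ Snare···█··█··█··█         
                     ┃  Kick··█··█·███·█·         
                     ┃  Clap··██··█··█··█         
                     ┃   Tom···█···█··█·█         
                     ┃                            
                     ┃                            
                     ┃                            
                     ┗━━━━━━━━━━━━━━━━━━━━━━━━━━━━
                       ┃The system analyzes ┃     
                       ┗━━━━━━━━━━━━━━━━━━━━┛     
                                                  


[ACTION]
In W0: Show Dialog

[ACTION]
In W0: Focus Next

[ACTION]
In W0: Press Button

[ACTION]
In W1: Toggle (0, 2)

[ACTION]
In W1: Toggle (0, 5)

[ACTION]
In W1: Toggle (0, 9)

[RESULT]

                                                  
                                                  
                     ┏━━━━━━━━━━━━━━━━━━━━━━━━━━━━
                     ┃ MusicSequencer             
                     ┠────────────────────────────
                     ┃      ▼123456789012         
                     ┃ HiHat··█··········         
                     ┃  Bass··█··█··██···         
                     ┃ Snare···█··█··█··█         
                     ┃  Kick··█··█·███·█·         
                     ┃  Clap··██··█··█··█         
                     ┃   Tom···█···█··█·█         
                     ┃                            
                     ┃                            
                     ┃                            
                     ┗━━━━━━━━━━━━━━━━━━━━━━━━━━━━
                       ┃The system analyzes ┃     
                       ┗━━━━━━━━━━━━━━━━━━━━┛     
                                                  


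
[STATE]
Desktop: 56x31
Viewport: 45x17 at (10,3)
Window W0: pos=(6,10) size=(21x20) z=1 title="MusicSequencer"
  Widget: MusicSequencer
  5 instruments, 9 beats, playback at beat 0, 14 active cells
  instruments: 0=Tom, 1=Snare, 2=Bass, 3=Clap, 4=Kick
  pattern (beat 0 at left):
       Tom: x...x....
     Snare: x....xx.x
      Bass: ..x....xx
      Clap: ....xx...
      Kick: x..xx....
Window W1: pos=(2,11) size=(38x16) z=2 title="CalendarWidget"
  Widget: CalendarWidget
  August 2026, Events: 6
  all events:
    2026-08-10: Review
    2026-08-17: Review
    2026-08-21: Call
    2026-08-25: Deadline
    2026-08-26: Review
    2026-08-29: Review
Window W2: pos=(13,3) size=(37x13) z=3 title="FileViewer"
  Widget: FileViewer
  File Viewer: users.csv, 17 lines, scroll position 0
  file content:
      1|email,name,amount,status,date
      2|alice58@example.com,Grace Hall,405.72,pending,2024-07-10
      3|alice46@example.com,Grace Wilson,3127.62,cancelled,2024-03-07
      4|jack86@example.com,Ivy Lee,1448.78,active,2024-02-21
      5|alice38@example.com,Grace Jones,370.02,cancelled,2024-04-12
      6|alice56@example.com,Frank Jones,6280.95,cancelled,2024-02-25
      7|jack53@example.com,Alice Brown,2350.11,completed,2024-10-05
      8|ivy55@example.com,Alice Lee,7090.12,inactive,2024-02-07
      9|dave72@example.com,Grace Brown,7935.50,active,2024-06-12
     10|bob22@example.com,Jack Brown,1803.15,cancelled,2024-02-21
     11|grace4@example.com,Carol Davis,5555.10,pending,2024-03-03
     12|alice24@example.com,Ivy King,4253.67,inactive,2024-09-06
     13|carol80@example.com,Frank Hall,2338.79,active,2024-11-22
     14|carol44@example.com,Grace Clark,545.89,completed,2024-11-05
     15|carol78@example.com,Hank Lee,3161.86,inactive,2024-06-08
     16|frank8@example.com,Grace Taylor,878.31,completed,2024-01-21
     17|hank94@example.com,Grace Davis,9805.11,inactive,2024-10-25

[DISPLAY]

   ┏━━━━━━━━━━━━━━━━━━━━━━━━━━━━━━━━━━━┓     
   ┃ FileViewer                        ┃     
   ┠───────────────────────────────────┨     
   ┃email,name,amount,status,date     ▲┃     
   ┃alice58@example.com,Grace Hall,405█┃     
   ┃alice46@example.com,Grace Wilson,3░┃     
   ┃jack86@example.com,Ivy Lee,1448.78░┃     
━━━┃alice38@example.com,Grace Jones,37░┃     
━━━┃alice56@example.com,Frank Jones,62░┃     
arW┃jack53@example.com,Alice Brown,235░┃     
───┃ivy55@example.com,Alice Lee,7090.1░┃     
   ┃dave72@example.com,Grace Brown,793▼┃     
e T┗━━━━━━━━━━━━━━━━━━━━━━━━━━━━━━━━━━━┛     
         1  2                ┃               
5  6  7  8  9                ┃               
12 13 14 15 16               ┃               
19 20 21* 22 23              ┃               


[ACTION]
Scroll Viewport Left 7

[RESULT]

          ┏━━━━━━━━━━━━━━━━━━━━━━━━━━━━━━━━━━
          ┃ FileViewer                       
          ┠──────────────────────────────────
          ┃email,name,amount,status,date     
          ┃alice58@example.com,Grace Hall,405
          ┃alice46@example.com,Grace Wilson,3
          ┃jack86@example.com,Ivy Lee,1448.78
   ┏━━━━━━┃alice38@example.com,Grace Jones,37
━━━━━━━━━━┃alice56@example.com,Frank Jones,62
 CalendarW┃jack53@example.com,Alice Brown,235
──────────┃ivy55@example.com,Alice Lee,7090.1
          ┃dave72@example.com,Grace Brown,793
Mo Tu We T┗━━━━━━━━━━━━━━━━━━━━━━━━━━━━━━━━━━
                1  2                ┃        
 3  4  5  6  7  8  9                ┃        
10* 11 12 13 14 15 16               ┃        
17* 18 19 20 21* 22 23              ┃        


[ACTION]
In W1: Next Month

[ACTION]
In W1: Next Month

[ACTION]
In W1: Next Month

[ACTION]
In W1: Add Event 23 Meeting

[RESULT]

          ┏━━━━━━━━━━━━━━━━━━━━━━━━━━━━━━━━━━
          ┃ FileViewer                       
          ┠──────────────────────────────────
          ┃email,name,amount,status,date     
          ┃alice58@example.com,Grace Hall,405
          ┃alice46@example.com,Grace Wilson,3
          ┃jack86@example.com,Ivy Lee,1448.78
   ┏━━━━━━┃alice38@example.com,Grace Jones,37
━━━━━━━━━━┃alice56@example.com,Frank Jones,62
 CalendarW┃jack53@example.com,Alice Brown,235
──────────┃ivy55@example.com,Alice Lee,7090.1
          ┃dave72@example.com,Grace Brown,793
Mo Tu We T┗━━━━━━━━━━━━━━━━━━━━━━━━━━━━━━━━━━
                   1                ┃        
 2  3  4  5  6  7  8                ┃        
 9 10 11 12 13 14 15                ┃        
16 17 18 19 20 21 22                ┃        


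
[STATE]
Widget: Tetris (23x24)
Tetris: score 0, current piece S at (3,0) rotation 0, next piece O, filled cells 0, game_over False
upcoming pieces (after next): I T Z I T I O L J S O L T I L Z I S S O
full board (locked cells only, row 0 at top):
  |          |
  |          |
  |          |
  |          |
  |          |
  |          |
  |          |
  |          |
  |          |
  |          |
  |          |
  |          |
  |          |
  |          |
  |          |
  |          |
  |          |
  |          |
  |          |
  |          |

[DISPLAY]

    ░░    │Next:       
   ░░     │▓▓          
          │▓▓          
          │            
          │            
          │            
          │Score:      
          │0           
          │            
          │            
          │            
          │            
          │            
          │            
          │            
          │            
          │            
          │            
          │            
          │            
          │            
          │            
          │            
          │            


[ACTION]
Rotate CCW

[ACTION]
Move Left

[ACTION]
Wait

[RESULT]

          │Next:       
  ░       │▓▓          
  ░░      │▓▓          
   ░      │            
          │            
          │            
          │Score:      
          │0           
          │            
          │            
          │            
          │            
          │            
          │            
          │            
          │            
          │            
          │            
          │            
          │            
          │            
          │            
          │            
          │            


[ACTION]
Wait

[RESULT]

          │Next:       
          │▓▓          
  ░       │▓▓          
  ░░      │            
   ░      │            
          │            
          │Score:      
          │0           
          │            
          │            
          │            
          │            
          │            
          │            
          │            
          │            
          │            
          │            
          │            
          │            
          │            
          │            
          │            
          │            


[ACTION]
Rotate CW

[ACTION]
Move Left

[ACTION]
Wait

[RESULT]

          │Next:       
          │▓▓          
          │▓▓          
  ░░      │            
 ░░       │            
          │            
          │Score:      
          │0           
          │            
          │            
          │            
          │            
          │            
          │            
          │            
          │            
          │            
          │            
          │            
          │            
          │            
          │            
          │            
          │            


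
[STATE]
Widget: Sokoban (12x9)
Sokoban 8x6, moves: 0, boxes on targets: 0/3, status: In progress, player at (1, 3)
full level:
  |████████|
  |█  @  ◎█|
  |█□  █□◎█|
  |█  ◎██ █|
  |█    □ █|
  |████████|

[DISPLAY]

████████    
█  @  ◎█    
█□  █□◎█    
█  ◎██ █    
█    □ █    
████████    
Moves: 0  0/
            
            


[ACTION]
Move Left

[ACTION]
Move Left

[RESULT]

████████    
█@    ◎█    
█□  █□◎█    
█  ◎██ █    
█    □ █    
████████    
Moves: 2  0/
            
            


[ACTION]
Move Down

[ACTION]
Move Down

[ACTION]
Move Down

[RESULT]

████████    
█     ◎█    
█   █□◎█    
█@ ◎██ █    
█□   □ █    
████████    
Moves: 4  0/
            
            


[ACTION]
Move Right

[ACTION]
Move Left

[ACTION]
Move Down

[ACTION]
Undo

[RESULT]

████████    
█     ◎█    
█   █□◎█    
█ @◎██ █    
█□   □ █    
████████    
Moves: 5  0/
            
            


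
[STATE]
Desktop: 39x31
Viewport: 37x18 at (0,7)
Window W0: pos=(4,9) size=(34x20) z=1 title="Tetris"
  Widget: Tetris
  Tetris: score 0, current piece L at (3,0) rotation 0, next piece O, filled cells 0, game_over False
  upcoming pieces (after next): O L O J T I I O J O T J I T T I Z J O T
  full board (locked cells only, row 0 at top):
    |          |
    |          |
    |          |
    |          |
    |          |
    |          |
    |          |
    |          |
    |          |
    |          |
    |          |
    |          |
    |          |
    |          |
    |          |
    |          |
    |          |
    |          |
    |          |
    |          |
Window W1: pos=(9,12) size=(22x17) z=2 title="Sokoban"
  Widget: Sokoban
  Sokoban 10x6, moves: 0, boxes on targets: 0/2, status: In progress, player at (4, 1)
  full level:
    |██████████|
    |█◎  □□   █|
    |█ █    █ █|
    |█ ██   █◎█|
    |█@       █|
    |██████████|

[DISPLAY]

                                     
                                     
    ┏━━━━━━━━━━━━━━━━━━━━━━━━━━━━━━━━
    ┃ Tetris                         
    ┠────────────────────────────────
    ┃    ┏━━━━━━━━━━━━━━━━━━━━┓      
    ┃    ┃ Sokoban            ┃      
    ┃    ┠────────────────────┨      
    ┃    ┃██████████          ┃      
    ┃    ┃█◎  □□   █          ┃      
    ┃    ┃█ █    █ █          ┃      
    ┃    ┃█ ██   █◎█          ┃      
    ┃    ┃█@       █          ┃      
    ┃    ┃██████████          ┃      
    ┃    ┃Moves: 0  0/2       ┃      
    ┃    ┃                    ┃      
    ┃    ┃                    ┃      
    ┃    ┃                    ┃      


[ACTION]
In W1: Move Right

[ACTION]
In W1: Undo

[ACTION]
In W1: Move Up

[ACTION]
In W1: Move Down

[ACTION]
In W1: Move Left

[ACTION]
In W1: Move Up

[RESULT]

                                     
                                     
    ┏━━━━━━━━━━━━━━━━━━━━━━━━━━━━━━━━
    ┃ Tetris                         
    ┠────────────────────────────────
    ┃    ┏━━━━━━━━━━━━━━━━━━━━┓      
    ┃    ┃ Sokoban            ┃      
    ┃    ┠────────────────────┨      
    ┃    ┃██████████          ┃      
    ┃    ┃█◎  □□   █          ┃      
    ┃    ┃█ █    █ █          ┃      
    ┃    ┃█@██   █◎█          ┃      
    ┃    ┃█        █          ┃      
    ┃    ┃██████████          ┃      
    ┃    ┃Moves: 3  0/2       ┃      
    ┃    ┃                    ┃      
    ┃    ┃                    ┃      
    ┃    ┃                    ┃      


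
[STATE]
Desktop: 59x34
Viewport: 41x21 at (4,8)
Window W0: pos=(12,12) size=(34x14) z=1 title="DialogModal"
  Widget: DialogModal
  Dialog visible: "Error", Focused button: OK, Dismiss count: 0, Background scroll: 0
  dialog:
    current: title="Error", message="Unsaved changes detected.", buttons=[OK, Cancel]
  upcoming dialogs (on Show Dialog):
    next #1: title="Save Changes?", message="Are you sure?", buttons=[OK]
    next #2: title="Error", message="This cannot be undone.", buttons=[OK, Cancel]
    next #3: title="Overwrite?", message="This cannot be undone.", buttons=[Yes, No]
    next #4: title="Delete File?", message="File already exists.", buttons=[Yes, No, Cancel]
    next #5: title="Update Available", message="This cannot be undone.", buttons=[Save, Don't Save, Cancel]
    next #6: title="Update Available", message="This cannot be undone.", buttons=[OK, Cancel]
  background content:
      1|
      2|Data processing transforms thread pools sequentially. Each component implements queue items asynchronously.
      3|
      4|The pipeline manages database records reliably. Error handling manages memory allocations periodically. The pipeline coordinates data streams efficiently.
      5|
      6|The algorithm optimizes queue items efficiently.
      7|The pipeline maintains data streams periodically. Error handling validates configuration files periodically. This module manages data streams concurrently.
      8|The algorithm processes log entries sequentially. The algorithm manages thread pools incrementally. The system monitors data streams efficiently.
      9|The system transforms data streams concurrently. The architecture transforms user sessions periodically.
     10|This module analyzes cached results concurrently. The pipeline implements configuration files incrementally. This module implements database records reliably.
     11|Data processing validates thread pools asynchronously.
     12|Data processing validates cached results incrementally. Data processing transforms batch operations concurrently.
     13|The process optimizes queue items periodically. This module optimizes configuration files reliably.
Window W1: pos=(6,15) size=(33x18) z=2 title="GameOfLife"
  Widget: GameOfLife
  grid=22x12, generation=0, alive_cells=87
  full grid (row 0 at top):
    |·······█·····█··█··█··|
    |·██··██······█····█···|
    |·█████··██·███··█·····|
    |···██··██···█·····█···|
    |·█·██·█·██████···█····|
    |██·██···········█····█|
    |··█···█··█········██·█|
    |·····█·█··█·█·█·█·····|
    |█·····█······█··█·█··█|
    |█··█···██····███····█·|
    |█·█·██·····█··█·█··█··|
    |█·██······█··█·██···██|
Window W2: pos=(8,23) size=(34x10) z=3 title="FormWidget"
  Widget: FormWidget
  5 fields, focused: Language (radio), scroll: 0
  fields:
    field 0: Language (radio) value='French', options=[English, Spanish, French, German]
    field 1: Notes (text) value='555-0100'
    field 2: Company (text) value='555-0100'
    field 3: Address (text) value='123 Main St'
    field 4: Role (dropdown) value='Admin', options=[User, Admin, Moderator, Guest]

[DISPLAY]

                                         
                                         
                                         
                                         
        ┏━━━━━━━━━━━━━━━━━━━━━━━━━━━━━━━━
        ┃ DialogModal                    
        ┠────────────────────────────────
  ┏━━━━━━━━━━━━━━━━━━━━━━━━━━━━━━━┓      
  ┃ GameOfLife                    ┃ threa
  ┠───────────────────────────────┨───┐  
  ┃Gen: 0                         ┃   │re
  ┃·······█·····█··█··█··         ┃d. │  
  ┃·██··██······█····█···         ┃   │it
  ┃·█████··██·███··█·····         ┃───┘re
  ┃···██··██···█·····█···         ┃g entr
  ┃·┏━━━━━━━━━━━━━━━━━━━━━━━━━━━━━━━━┓rea
  ┃█┃ FormWidget                     ┃esu
  ┃·┠────────────────────────────────┨━━━
  ┃·┃> Language:   ( ) English  ( ) S┃   
  ┃█┃  Notes:      [555-0100        ]┃   
  ┃█┃  Company:    [555-0100        ]┃   


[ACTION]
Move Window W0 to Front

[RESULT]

                                         
                                         
                                         
                                         
        ┏━━━━━━━━━━━━━━━━━━━━━━━━━━━━━━━━
        ┃ DialogModal                    
        ┠────────────────────────────────
  ┏━━━━━┃                                
  ┃ Game┃Data processing transforms threa
  ┠─────┃  ┌──────────────────────────┐  
  ┃Gen: ┃Th│          Error           │re
  ┃·····┃  │Unsaved changes detected. │  
  ┃·██··┃Th│      [OK]  Cancel        │it
  ┃·████┃Th└──────────────────────────┘re
  ┃···██┃The algorithm processes log entr
  ┃·┏━━━┃The system transforms data strea
  ┃█┃ Fo┃This module analyzes cached resu
  ┃·┠───┗━━━━━━━━━━━━━━━━━━━━━━━━━━━━━━━━
  ┃·┃> Language:   ( ) English  ( ) S┃   
  ┃█┃  Notes:      [555-0100        ]┃   
  ┃█┃  Company:    [555-0100        ]┃   


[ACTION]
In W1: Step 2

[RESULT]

                                         
                                         
                                         
                                         
        ┏━━━━━━━━━━━━━━━━━━━━━━━━━━━━━━━━
        ┃ DialogModal                    
        ┠────────────────────────────────
  ┏━━━━━┃                                
  ┃ Game┃Data processing transforms threa
  ┠─────┃  ┌──────────────────────────┐  
  ┃Gen: ┃Th│          Error           │re
  ┃·····┃  │Unsaved changes detected. │  
  ┃·····┃Th│      [OK]  Cancel        │it
  ┃███··┃Th└──────────────────────────┘re
  ┃·██··┃The algorithm processes log entr
  ┃·┏━━━┃The system transforms data strea
  ┃·┃ Fo┃This module analyzes cached resu
  ┃█┠───┗━━━━━━━━━━━━━━━━━━━━━━━━━━━━━━━━
  ┃·┃> Language:   ( ) English  ( ) S┃   
  ┃·┃  Notes:      [555-0100        ]┃   
  ┃·┃  Company:    [555-0100        ]┃   
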